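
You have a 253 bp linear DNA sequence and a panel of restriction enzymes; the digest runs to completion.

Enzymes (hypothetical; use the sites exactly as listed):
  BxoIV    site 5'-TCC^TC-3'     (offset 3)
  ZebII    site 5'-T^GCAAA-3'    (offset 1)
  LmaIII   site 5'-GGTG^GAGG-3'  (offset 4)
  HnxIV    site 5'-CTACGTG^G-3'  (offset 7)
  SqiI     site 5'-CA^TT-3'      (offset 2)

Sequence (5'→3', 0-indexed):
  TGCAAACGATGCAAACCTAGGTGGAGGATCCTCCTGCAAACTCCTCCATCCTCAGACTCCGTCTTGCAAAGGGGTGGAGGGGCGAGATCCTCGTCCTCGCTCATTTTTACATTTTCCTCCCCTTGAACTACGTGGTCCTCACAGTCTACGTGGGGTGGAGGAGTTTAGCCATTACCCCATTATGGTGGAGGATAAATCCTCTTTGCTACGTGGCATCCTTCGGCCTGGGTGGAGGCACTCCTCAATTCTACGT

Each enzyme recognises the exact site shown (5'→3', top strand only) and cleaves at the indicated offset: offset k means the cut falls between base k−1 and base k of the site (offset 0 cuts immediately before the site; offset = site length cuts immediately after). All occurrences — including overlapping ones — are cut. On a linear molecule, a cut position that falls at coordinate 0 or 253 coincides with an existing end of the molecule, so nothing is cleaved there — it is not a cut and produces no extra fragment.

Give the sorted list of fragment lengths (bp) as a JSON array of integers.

[1,4,4,5,6,6,7,7,8,8,8,8,9,9,10,11,12,12,13,13,14,14,14,14,17,19]

Per-enzyme occurrences:
  BxoIV TCCTC/3: at [28, 41, 48, 87, 93, 114, 135, 196, 238] ⇒ [31, 44, 51, 90, 96, 117, 138, 199, 241]
  ZebII TGCAAA/1: at [0, 9, 34, 64] ⇒ [1, 10, 35, 65]
  LmaIII GGTGGAGG/4: at [19, 72, 153, 183, 227] ⇒ [23, 76, 157, 187, 231]
  HnxIV CTACGTGG/7: at [127, 145, 205] ⇒ [134, 152, 212]
  SqiI CATT/2: at [101, 109, 169, 177] ⇒ [103, 111, 171, 179]

All cut coordinates (distinct, sorted): [1, 10, 23, 31, 35, 44, 51, 65, 76, 90, 96, 103, 111, 117, 134, 138, 152, 157, 171, 179, 187, 199, 212, 231, 241]

Fragments:
  [0,1): 1 bp
  [1,10): 9 bp
  [10,23): 13 bp
  [23,31): 8 bp
  [31,35): 4 bp
  [35,44): 9 bp
  [44,51): 7 bp
  [51,65): 14 bp
  [65,76): 11 bp
  [76,90): 14 bp
  [90,96): 6 bp
  [96,103): 7 bp
  [103,111): 8 bp
  [111,117): 6 bp
  [117,134): 17 bp
  [134,138): 4 bp
  [138,152): 14 bp
  [152,157): 5 bp
  [157,171): 14 bp
  [171,179): 8 bp
  [179,187): 8 bp
  [187,199): 12 bp
  [199,212): 13 bp
  [212,231): 19 bp
  [231,241): 10 bp
  [241,253): 12 bp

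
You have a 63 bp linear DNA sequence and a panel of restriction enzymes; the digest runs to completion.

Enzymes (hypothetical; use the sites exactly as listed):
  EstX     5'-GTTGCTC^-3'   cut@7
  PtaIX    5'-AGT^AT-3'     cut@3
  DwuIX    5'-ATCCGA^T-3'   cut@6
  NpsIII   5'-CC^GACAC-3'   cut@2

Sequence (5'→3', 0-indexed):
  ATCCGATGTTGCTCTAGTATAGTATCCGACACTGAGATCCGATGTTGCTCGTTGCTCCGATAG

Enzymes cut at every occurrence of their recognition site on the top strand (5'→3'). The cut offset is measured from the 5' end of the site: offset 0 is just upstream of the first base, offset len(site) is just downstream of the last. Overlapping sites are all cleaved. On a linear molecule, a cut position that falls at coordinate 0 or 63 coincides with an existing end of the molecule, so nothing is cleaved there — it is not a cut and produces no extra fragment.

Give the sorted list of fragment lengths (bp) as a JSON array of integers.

[4,4,5,6,6,7,8,8,15]

Site scan:
  EstX GTTGCTC/7: at [7, 43, 50] ⇒ [14, 50, 57]
  PtaIX AGTAT/3: at [15, 20] ⇒ [18, 23]
  DwuIX ATCCGAT/6: at [0, 36] ⇒ [6, 42]
  NpsIII CCGACAC/2: at [25] ⇒ [27]

All cut coordinates (distinct, sorted): [6, 14, 18, 23, 27, 42, 50, 57]

Fragments:
  [0,6): 6 bp
  [6,14): 8 bp
  [14,18): 4 bp
  [18,23): 5 bp
  [23,27): 4 bp
  [27,42): 15 bp
  [42,50): 8 bp
  [50,57): 7 bp
  [57,63): 6 bp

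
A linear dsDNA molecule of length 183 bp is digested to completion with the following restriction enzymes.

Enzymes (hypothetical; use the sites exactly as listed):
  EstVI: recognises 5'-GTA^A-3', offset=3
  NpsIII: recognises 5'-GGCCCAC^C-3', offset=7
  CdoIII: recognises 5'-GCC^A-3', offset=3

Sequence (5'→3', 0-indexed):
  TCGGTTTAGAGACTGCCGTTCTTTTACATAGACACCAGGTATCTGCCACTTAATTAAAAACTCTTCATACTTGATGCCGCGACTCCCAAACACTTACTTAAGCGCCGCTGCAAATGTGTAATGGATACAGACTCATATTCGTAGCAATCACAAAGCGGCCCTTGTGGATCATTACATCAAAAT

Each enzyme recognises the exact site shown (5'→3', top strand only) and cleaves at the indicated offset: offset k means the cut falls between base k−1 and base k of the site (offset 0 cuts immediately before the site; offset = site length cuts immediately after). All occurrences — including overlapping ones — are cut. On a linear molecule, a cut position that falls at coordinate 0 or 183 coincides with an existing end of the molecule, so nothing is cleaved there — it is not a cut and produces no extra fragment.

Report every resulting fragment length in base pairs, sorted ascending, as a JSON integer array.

Site scan:
  EstVI (GTAA, off=3): starts [117] → cuts [120]
  NpsIII (GGCCCACC, off=7): no sites
  CdoIII (GCCA, off=3): starts [44] → cuts [47]

Pooled cuts: [47, 120]

Fragment lengths:
  [0,47): 47 bp
  [47,120): 73 bp
  [120,183): 63 bp

[47,63,73]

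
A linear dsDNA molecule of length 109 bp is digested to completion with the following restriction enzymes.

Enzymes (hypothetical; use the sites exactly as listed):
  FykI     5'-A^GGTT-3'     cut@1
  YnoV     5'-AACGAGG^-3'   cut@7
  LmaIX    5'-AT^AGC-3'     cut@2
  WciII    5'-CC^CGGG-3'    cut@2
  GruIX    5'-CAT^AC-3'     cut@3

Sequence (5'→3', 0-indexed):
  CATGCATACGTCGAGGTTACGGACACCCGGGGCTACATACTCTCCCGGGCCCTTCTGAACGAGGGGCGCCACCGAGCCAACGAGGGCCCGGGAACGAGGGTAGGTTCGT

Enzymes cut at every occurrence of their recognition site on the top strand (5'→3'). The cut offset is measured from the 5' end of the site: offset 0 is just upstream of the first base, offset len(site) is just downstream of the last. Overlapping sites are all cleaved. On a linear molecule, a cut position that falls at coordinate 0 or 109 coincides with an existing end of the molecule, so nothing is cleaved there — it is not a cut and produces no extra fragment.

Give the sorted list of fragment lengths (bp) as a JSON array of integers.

Scan for sites:
  FykI (AGGTT, off=1): starts [13, 101] → cuts [14, 102]
  YnoV (AACGAGG, off=7): starts [57, 78, 92] → cuts [64, 85, 99]
  LmaIX (ATAGC, off=2): no sites
  WciII (CCCGGG, off=2): starts [25, 43, 86] → cuts [27, 45, 88]
  GruIX (CATAC, off=3): starts [4, 35] → cuts [7, 38]

Pooled cuts: [7, 14, 27, 38, 45, 64, 85, 88, 99, 102]

Fragment lengths:
  [0,7): 7 bp
  [7,14): 7 bp
  [14,27): 13 bp
  [27,38): 11 bp
  [38,45): 7 bp
  [45,64): 19 bp
  [64,85): 21 bp
  [85,88): 3 bp
  [88,99): 11 bp
  [99,102): 3 bp
  [102,109): 7 bp

[3,3,7,7,7,7,11,11,13,19,21]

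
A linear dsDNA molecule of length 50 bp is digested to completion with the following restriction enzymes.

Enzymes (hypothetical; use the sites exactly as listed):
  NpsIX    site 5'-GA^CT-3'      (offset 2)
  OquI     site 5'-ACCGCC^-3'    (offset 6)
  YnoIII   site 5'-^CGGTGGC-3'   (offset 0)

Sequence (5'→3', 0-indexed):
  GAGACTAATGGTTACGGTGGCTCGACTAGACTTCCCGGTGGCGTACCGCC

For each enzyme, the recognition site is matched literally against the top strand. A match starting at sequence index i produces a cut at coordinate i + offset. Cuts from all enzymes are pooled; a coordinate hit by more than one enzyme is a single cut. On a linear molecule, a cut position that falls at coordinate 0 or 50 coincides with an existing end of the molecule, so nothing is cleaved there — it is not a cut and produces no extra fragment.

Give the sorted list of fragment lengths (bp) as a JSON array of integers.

Per-enzyme occurrences:
  NpsIX GACT/2: at [2, 23, 28] ⇒ [4, 25, 30]
  OquI ACCGCC/6: at [44] ⇒ [] (position 50 is a terminus of the linear molecule — no cut)
  YnoIII CGGTGGC/0: at [14, 35] ⇒ [14, 35]

All cut coordinates (distinct, sorted): [4, 14, 25, 30, 35]

Fragments:
  [0,4): 4 bp
  [4,14): 10 bp
  [14,25): 11 bp
  [25,30): 5 bp
  [30,35): 5 bp
  [35,50): 15 bp

[4,5,5,10,11,15]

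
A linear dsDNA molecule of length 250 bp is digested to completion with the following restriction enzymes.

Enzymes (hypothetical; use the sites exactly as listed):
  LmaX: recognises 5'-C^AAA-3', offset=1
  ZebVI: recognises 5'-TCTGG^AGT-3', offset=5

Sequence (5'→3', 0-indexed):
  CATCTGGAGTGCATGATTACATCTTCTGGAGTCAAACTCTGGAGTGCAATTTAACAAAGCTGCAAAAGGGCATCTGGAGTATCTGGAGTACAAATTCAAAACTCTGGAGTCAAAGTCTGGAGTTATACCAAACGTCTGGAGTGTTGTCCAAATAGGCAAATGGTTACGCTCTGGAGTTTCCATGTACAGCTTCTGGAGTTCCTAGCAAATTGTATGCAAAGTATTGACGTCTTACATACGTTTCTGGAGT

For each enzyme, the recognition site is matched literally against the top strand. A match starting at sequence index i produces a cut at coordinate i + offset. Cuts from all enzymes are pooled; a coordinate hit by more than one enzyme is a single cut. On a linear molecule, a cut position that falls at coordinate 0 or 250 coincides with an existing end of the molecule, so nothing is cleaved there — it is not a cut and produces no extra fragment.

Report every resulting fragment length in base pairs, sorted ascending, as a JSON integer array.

[3,4,4,5,6,7,8,8,9,9,9,9,10,10,10,10,11,13,14,17,22,22,30]

Site scan:
  LmaX CAAA/1: at [32, 54, 62, 90, 96, 110, 128, 148, 156, 205, 216] ⇒ [33, 55, 63, 91, 97, 111, 129, 149, 157, 206, 217]
  ZebVI TCTGGAGT/5: at [2, 24, 37, 72, 81, 102, 115, 134, 169, 191, 242] ⇒ [7, 29, 42, 77, 86, 107, 120, 139, 174, 196, 247]

All cut coordinates (distinct, sorted): [7, 29, 33, 42, 55, 63, 77, 86, 91, 97, 107, 111, 120, 129, 139, 149, 157, 174, 196, 206, 217, 247]

Fragment lengths:
  [0,7): 7 bp
  [7,29): 22 bp
  [29,33): 4 bp
  [33,42): 9 bp
  [42,55): 13 bp
  [55,63): 8 bp
  [63,77): 14 bp
  [77,86): 9 bp
  [86,91): 5 bp
  [91,97): 6 bp
  [97,107): 10 bp
  [107,111): 4 bp
  [111,120): 9 bp
  [120,129): 9 bp
  [129,139): 10 bp
  [139,149): 10 bp
  [149,157): 8 bp
  [157,174): 17 bp
  [174,196): 22 bp
  [196,206): 10 bp
  [206,217): 11 bp
  [217,247): 30 bp
  [247,250): 3 bp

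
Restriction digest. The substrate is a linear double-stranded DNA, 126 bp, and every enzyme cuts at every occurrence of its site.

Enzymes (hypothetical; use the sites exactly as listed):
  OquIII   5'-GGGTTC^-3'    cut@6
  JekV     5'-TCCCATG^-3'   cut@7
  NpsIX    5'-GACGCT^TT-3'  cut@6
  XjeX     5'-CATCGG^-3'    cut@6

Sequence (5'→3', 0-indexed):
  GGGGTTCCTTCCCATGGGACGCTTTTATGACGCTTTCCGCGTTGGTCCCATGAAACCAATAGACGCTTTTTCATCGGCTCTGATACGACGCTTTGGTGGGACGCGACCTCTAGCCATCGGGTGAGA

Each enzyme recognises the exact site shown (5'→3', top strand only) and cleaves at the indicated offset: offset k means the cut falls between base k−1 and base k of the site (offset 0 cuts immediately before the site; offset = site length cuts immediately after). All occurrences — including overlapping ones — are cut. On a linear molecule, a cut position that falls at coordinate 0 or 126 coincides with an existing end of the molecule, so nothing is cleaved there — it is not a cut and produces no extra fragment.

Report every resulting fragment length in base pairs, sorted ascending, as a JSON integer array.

[6,7,7,9,10,11,15,15,18,28]

Scan for sites:
  OquIII GGGTTC/6: at [1] ⇒ [7]
  JekV TCCCATG/7: at [9, 45] ⇒ [16, 52]
  NpsIX GACGCTTT/6: at [17, 28, 61, 86] ⇒ [23, 34, 67, 92]
  XjeX CATCGG/6: at [71, 114] ⇒ [77, 120]

All cut coordinates (distinct, sorted): [7, 16, 23, 34, 52, 67, 77, 92, 120]

Fragments:
  [0,7): 7 bp
  [7,16): 9 bp
  [16,23): 7 bp
  [23,34): 11 bp
  [34,52): 18 bp
  [52,67): 15 bp
  [67,77): 10 bp
  [77,92): 15 bp
  [92,120): 28 bp
  [120,126): 6 bp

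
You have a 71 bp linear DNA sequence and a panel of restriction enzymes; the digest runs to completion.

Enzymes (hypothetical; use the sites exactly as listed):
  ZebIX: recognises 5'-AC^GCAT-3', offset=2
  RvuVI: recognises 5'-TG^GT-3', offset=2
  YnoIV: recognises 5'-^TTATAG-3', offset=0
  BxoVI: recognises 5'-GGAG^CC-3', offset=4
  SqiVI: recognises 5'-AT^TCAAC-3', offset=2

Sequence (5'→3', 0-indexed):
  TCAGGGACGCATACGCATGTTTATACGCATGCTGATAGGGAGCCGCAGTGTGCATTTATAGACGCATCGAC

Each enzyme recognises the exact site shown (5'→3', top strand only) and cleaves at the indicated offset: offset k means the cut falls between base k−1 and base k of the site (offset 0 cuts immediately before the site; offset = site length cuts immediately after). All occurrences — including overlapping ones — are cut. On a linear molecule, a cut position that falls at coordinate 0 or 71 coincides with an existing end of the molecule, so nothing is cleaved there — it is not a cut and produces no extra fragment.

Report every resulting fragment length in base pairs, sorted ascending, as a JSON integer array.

[6,8,8,8,12,13,16]

Per-enzyme occurrences:
  ZebIX (ACGCAT, off=2): starts [6, 12, 24, 61] → cuts [8, 14, 26, 63]
  RvuVI (TGGT, off=2): no sites
  YnoIV (TTATAG, off=0): starts [55] → cuts [55]
  BxoVI (GGAGCC, off=4): starts [38] → cuts [42]
  SqiVI (ATTCAAC, off=2): no sites

Pooled cuts: [8, 14, 26, 42, 55, 63]

Fragment lengths:
  [0,8): 8 bp
  [8,14): 6 bp
  [14,26): 12 bp
  [26,42): 16 bp
  [42,55): 13 bp
  [55,63): 8 bp
  [63,71): 8 bp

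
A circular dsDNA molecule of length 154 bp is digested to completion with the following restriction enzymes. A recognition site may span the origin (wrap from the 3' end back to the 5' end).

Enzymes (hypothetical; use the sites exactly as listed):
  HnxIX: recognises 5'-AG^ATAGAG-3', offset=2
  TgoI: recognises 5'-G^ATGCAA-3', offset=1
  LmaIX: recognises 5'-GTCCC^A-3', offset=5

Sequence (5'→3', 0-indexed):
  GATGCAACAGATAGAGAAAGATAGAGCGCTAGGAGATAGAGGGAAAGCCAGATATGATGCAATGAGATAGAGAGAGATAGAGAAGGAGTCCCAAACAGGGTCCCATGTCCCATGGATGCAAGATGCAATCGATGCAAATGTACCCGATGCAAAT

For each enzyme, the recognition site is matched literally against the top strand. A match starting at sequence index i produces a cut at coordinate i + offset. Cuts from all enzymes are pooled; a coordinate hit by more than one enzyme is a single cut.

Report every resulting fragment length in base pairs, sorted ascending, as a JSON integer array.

Per-enzyme occurrences:
  HnxIX (AGATAGAG, off=2): starts [8, 18, 33, 64, 74] → cuts [10, 20, 35, 66, 76]
  TgoI (GATGCAA, off=1): starts [0, 55, 114, 121, 130, 145] → cuts [1, 56, 115, 122, 131, 146]
  LmaIX (GTCCCA, off=5): starts [87, 99, 106] → cuts [92, 104, 111]

Pooled cuts: [1, 10, 20, 35, 56, 66, 76, 92, 104, 111, 115, 122, 131, 146]

Fragments:
  1→10: 9 bp
  10→20: 10 bp
  20→35: 15 bp
  35→56: 21 bp
  56→66: 10 bp
  66→76: 10 bp
  76→92: 16 bp
  92→104: 12 bp
  104→111: 7 bp
  111→115: 4 bp
  115→122: 7 bp
  122→131: 9 bp
  131→146: 15 bp
  146→1 (wrap): 154-146+1 = 9 bp

[4,7,7,9,9,9,10,10,10,12,15,15,16,21]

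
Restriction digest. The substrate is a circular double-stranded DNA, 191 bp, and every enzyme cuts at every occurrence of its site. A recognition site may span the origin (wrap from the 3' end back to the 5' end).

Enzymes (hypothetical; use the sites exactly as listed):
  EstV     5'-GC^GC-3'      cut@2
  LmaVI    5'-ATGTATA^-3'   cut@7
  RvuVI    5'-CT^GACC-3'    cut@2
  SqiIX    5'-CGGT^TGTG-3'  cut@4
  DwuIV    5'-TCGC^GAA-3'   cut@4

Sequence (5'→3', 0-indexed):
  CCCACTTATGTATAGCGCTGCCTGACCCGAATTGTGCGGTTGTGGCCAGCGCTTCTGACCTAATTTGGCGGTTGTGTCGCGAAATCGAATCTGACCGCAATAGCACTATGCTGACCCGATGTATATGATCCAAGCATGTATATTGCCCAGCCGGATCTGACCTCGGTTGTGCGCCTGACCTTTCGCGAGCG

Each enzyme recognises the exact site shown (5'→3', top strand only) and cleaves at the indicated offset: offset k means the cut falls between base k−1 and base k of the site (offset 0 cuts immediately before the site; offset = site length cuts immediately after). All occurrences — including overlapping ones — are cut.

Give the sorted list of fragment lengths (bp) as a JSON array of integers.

Site scan:
  EstV GCGC/2: at [14, 48, 170, 188] ⇒ [16, 50, 172, 190]
  LmaVI ATGTATA/7: at [7, 118, 135] ⇒ [14, 125, 142]
  RvuVI CTGACC/2: at [21, 54, 90, 110, 156, 174] ⇒ [23, 56, 92, 112, 158, 176]
  SqiIX CGGTTGTG/4: at [36, 68, 163] ⇒ [40, 72, 167]
  DwuIV TCGCGAA/4: at [76] ⇒ [80]

All cut coordinates (distinct, sorted): [14, 16, 23, 40, 50, 56, 72, 80, 92, 112, 125, 142, 158, 167, 172, 176, 190]

Fragment lengths:
  14→16: 2 bp
  16→23: 7 bp
  23→40: 17 bp
  40→50: 10 bp
  50→56: 6 bp
  56→72: 16 bp
  72→80: 8 bp
  80→92: 12 bp
  92→112: 20 bp
  112→125: 13 bp
  125→142: 17 bp
  142→158: 16 bp
  158→167: 9 bp
  167→172: 5 bp
  172→176: 4 bp
  176→190: 14 bp
  190→14 (wrap): 191-190+14 = 15 bp

[2,4,5,6,7,8,9,10,12,13,14,15,16,16,17,17,20]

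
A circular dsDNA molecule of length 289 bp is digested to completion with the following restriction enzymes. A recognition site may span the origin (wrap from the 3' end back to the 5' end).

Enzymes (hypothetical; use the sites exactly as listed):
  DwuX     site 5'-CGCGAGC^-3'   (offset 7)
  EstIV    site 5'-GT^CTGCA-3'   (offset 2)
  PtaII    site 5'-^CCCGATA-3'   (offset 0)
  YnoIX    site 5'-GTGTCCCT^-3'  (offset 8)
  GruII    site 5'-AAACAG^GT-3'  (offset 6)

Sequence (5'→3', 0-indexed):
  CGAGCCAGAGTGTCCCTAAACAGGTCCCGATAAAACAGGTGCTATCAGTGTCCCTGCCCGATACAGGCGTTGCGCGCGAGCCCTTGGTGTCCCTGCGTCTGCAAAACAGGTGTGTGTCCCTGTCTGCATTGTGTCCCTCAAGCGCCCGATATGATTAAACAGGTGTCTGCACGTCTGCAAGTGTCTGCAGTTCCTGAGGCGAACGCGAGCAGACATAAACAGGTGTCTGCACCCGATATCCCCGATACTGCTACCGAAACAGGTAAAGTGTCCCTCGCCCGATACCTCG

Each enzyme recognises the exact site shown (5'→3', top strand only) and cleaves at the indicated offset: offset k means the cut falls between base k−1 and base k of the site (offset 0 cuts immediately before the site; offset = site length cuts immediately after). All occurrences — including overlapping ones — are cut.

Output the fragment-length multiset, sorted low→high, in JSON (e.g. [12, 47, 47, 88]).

Per-enzyme occurrences:
  DwuX (CGCGAGC, off=7): starts [74, 203, 287] → cuts [5, 81, 210]
  EstIV (GTCTGCA, off=2): starts [96, 121, 164, 172, 182, 224] → cuts [98, 123, 166, 174, 184, 226]
  PtaII (CCCGATA, off=0): starts [25, 56, 144, 231, 240, 277] → cuts [25, 56, 144, 231, 240, 277]
  YnoIX (GTGTCCCT, off=8): starts [9, 47, 86, 113, 130, 267] → cuts [17, 55, 94, 121, 138, 275]
  GruII (AAACAGGT, off=6): starts [17, 32, 103, 156, 216, 256] → cuts [23, 38, 109, 162, 222, 262]

All cut coordinates (distinct, sorted): [5, 17, 23, 25, 38, 55, 56, 81, 94, 98, 109, 121, 123, 138, 144, 162, 166, 174, 184, 210, 222, 226, 231, 240, 262, 275, 277]

Fragments:
  5→17: 12 bp
  17→23: 6 bp
  23→25: 2 bp
  25→38: 13 bp
  38→55: 17 bp
  55→56: 1 bp
  56→81: 25 bp
  81→94: 13 bp
  94→98: 4 bp
  98→109: 11 bp
  109→121: 12 bp
  121→123: 2 bp
  123→138: 15 bp
  138→144: 6 bp
  144→162: 18 bp
  162→166: 4 bp
  166→174: 8 bp
  174→184: 10 bp
  184→210: 26 bp
  210→222: 12 bp
  222→226: 4 bp
  226→231: 5 bp
  231→240: 9 bp
  240→262: 22 bp
  262→275: 13 bp
  275→277: 2 bp
  277→5 (wrap): 289-277+5 = 17 bp

[1,2,2,2,4,4,4,5,6,6,8,9,10,11,12,12,12,13,13,13,15,17,17,18,22,25,26]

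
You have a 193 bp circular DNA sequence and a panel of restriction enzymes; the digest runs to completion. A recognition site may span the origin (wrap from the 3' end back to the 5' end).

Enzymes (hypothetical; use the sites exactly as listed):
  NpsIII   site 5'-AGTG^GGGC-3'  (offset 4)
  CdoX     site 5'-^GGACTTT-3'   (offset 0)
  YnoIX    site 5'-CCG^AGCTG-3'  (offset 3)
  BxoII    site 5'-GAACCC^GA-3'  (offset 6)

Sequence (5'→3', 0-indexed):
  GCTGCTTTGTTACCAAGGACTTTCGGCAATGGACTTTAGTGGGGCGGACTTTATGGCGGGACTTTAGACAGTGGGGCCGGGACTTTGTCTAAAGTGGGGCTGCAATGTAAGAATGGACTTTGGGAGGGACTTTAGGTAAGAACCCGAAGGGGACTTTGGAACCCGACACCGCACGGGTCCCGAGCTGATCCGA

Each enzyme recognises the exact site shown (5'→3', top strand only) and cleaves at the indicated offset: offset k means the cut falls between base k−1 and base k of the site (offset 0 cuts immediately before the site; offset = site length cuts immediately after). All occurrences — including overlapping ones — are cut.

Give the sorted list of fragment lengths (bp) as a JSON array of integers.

[4,5,6,10,11,12,13,14,14,15,17,17,18,18,19]

Scan for sites:
  NpsIII (AGTGGGGC, off=4): starts [37, 69, 92] → cuts [41, 73, 96]
  CdoX (GGACTTT, off=0): starts [16, 30, 45, 58, 79, 114, 126, 150] → cuts [16, 30, 45, 58, 79, 114, 126, 150]
  YnoIX (CCGAGCTG, off=3): starts [179, 189] → cuts [182, 192]
  BxoII (GAACCCGA, off=6): starts [139, 158] → cuts [145, 164]

Pooled cuts: [16, 30, 41, 45, 58, 73, 79, 96, 114, 126, 145, 150, 164, 182, 192]

Fragments:
  16→30: 14 bp
  30→41: 11 bp
  41→45: 4 bp
  45→58: 13 bp
  58→73: 15 bp
  73→79: 6 bp
  79→96: 17 bp
  96→114: 18 bp
  114→126: 12 bp
  126→145: 19 bp
  145→150: 5 bp
  150→164: 14 bp
  164→182: 18 bp
  182→192: 10 bp
  192→16 (wrap): 193-192+16 = 17 bp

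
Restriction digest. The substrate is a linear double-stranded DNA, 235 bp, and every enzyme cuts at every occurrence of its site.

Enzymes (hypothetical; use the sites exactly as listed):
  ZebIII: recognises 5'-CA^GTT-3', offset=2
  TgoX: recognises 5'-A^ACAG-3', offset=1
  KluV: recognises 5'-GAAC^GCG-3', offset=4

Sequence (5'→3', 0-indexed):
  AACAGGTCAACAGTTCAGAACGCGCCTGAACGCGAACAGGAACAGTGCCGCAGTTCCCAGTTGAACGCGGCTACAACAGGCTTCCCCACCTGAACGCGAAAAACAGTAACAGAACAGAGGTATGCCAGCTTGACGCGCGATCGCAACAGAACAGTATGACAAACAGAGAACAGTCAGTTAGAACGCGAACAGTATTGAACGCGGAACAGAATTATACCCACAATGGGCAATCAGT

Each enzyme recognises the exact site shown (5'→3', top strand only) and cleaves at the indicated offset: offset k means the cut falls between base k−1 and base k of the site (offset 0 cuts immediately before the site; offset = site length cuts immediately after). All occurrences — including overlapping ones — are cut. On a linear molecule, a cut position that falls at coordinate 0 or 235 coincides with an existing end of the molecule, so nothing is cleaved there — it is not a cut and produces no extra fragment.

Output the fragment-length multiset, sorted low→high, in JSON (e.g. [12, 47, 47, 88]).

[1,3,4,4,5,5,5,6,6,7,7,7,7,7,8,8,9,9,10,11,12,12,20,30,32]

Per-enzyme occurrences:
  ZebIII (CAGTT, off=2): starts [10, 50, 57, 174] → cuts [12, 52, 59, 176]
  TgoX (AACAG, off=1): starts [0, 8, 34, 40, 74, 101, 107, 112, 144, 149, 161, 168, 187, 204] → cuts [1, 9, 35, 41, 75, 102, 108, 113, 145, 150, 162, 169, 188, 205]
  KluV (GAACGCG, off=4): starts [17, 27, 62, 91, 180, 196] → cuts [21, 31, 66, 95, 184, 200]

Pooled cuts: [1, 9, 12, 21, 31, 35, 41, 52, 59, 66, 75, 95, 102, 108, 113, 145, 150, 162, 169, 176, 184, 188, 200, 205]

Fragment lengths:
  [0,1): 1 bp
  [1,9): 8 bp
  [9,12): 3 bp
  [12,21): 9 bp
  [21,31): 10 bp
  [31,35): 4 bp
  [35,41): 6 bp
  [41,52): 11 bp
  [52,59): 7 bp
  [59,66): 7 bp
  [66,75): 9 bp
  [75,95): 20 bp
  [95,102): 7 bp
  [102,108): 6 bp
  [108,113): 5 bp
  [113,145): 32 bp
  [145,150): 5 bp
  [150,162): 12 bp
  [162,169): 7 bp
  [169,176): 7 bp
  [176,184): 8 bp
  [184,188): 4 bp
  [188,200): 12 bp
  [200,205): 5 bp
  [205,235): 30 bp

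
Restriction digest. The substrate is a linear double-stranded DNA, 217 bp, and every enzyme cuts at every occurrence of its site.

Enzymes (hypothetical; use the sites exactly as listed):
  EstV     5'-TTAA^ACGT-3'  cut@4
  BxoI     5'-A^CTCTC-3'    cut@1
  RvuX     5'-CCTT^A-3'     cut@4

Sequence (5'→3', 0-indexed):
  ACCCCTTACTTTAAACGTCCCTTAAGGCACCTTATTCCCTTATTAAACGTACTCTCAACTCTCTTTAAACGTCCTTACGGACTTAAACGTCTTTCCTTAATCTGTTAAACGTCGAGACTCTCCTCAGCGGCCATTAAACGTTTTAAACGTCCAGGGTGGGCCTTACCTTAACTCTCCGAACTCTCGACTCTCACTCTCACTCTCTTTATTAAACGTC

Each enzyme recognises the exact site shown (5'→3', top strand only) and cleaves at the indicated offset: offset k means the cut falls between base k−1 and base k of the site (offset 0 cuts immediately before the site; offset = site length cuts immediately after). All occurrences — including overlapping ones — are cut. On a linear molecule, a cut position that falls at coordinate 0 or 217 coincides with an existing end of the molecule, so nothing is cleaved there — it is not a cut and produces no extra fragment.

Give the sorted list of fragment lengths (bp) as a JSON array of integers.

[2,5,5,5,5,6,6,7,7,7,7,8,8,9,9,9,9,10,10,10,10,12,13,18,20]

Scan for sites:
  EstV (TTAAACGT, off=4): starts [10, 42, 64, 82, 104, 133, 142, 208] → cuts [14, 46, 68, 86, 108, 137, 146, 212]
  BxoI (ACTCTC, off=1): starts [50, 57, 116, 170, 179, 186, 192, 198] → cuts [51, 58, 117, 171, 180, 187, 193, 199]
  RvuX (CCTTA, off=4): starts [3, 19, 29, 37, 72, 94, 160, 165] → cuts [7, 23, 33, 41, 76, 98, 164, 169]

All cut coordinates (distinct, sorted): [7, 14, 23, 33, 41, 46, 51, 58, 68, 76, 86, 98, 108, 117, 137, 146, 164, 169, 171, 180, 187, 193, 199, 212]

Fragments:
  [0,7): 7 bp
  [7,14): 7 bp
  [14,23): 9 bp
  [23,33): 10 bp
  [33,41): 8 bp
  [41,46): 5 bp
  [46,51): 5 bp
  [51,58): 7 bp
  [58,68): 10 bp
  [68,76): 8 bp
  [76,86): 10 bp
  [86,98): 12 bp
  [98,108): 10 bp
  [108,117): 9 bp
  [117,137): 20 bp
  [137,146): 9 bp
  [146,164): 18 bp
  [164,169): 5 bp
  [169,171): 2 bp
  [171,180): 9 bp
  [180,187): 7 bp
  [187,193): 6 bp
  [193,199): 6 bp
  [199,212): 13 bp
  [212,217): 5 bp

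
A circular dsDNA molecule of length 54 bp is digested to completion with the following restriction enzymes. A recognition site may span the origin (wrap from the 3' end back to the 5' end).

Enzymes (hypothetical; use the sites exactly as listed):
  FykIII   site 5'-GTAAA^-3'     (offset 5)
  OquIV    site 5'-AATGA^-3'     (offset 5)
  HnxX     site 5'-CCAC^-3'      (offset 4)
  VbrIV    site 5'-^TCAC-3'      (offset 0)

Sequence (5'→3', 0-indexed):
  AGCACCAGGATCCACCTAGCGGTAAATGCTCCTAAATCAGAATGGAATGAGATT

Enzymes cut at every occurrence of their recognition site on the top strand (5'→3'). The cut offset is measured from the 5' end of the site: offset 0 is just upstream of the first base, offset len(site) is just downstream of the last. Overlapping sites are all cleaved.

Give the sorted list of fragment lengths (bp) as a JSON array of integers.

[11,19,24]

Per-enzyme occurrences:
  FykIII (GTAAA, off=5): starts [21] → cuts [26]
  OquIV (AATGA, off=5): starts [45] → cuts [50]
  HnxX (CCAC, off=4): starts [11] → cuts [15]
  VbrIV (TCAC, off=0): no sites

All cut coordinates (distinct, sorted): [15, 26, 50]

Fragment lengths:
  15→26: 11 bp
  26→50: 24 bp
  50→15 (wrap): 54-50+15 = 19 bp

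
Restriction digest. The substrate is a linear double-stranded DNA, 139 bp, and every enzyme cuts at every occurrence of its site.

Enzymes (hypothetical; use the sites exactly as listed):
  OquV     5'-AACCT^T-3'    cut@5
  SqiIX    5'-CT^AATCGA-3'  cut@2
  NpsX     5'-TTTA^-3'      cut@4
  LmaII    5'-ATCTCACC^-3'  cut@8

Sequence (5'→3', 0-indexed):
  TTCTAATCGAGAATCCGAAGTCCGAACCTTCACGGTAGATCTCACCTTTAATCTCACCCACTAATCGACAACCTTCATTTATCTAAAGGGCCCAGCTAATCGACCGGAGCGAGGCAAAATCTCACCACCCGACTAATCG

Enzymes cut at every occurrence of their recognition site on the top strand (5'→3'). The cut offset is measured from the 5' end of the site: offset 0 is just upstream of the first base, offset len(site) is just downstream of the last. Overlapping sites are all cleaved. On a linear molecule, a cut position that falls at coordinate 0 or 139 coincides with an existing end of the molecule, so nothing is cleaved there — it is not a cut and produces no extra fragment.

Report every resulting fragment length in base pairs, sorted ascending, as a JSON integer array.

Site scan:
  OquV AACCTT/5: at [24, 69] ⇒ [29, 74]
  SqiIX CTAATCGA/2: at [2, 60, 95] ⇒ [4, 62, 97]
  NpsX TTTA/4: at [46, 77] ⇒ [50, 81]
  LmaII ATCTCACC/8: at [38, 50, 118] ⇒ [46, 58, 126]

All cut coordinates (distinct, sorted): [4, 29, 46, 50, 58, 62, 74, 81, 97, 126]

Fragment lengths:
  [0,4): 4 bp
  [4,29): 25 bp
  [29,46): 17 bp
  [46,50): 4 bp
  [50,58): 8 bp
  [58,62): 4 bp
  [62,74): 12 bp
  [74,81): 7 bp
  [81,97): 16 bp
  [97,126): 29 bp
  [126,139): 13 bp

[4,4,4,7,8,12,13,16,17,25,29]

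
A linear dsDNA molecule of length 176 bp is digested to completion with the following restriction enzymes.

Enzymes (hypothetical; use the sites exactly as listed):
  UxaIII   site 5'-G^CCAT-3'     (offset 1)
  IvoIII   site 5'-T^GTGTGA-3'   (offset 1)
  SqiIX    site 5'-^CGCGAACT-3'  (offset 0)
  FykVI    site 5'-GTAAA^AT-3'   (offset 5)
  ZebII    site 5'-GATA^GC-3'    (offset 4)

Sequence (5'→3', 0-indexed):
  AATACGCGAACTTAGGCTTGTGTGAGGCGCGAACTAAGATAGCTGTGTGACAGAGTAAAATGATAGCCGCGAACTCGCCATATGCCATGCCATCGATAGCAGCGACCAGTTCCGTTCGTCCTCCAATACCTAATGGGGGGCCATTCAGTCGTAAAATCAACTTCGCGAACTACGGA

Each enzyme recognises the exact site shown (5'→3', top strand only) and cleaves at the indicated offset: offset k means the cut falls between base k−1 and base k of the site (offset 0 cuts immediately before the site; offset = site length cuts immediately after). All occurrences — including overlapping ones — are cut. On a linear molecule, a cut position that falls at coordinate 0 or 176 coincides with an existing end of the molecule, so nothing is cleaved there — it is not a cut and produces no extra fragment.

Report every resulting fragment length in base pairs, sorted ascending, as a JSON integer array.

Site scan:
  UxaIII GCCAT/1: at [76, 83, 88, 139] ⇒ [77, 84, 89, 140]
  IvoIII TGTGTGA/1: at [18, 43] ⇒ [19, 44]
  SqiIX CGCGAACT/0: at [4, 27, 67, 163] ⇒ [4, 27, 67, 163]
  FykVI GTAAAAT/5: at [54, 150] ⇒ [59, 155]
  ZebII GATAGC/4: at [37, 61, 94] ⇒ [41, 65, 98]

Pooled cuts: [4, 19, 27, 41, 44, 59, 65, 67, 77, 84, 89, 98, 140, 155, 163]

Fragment lengths:
  [0,4): 4 bp
  [4,19): 15 bp
  [19,27): 8 bp
  [27,41): 14 bp
  [41,44): 3 bp
  [44,59): 15 bp
  [59,65): 6 bp
  [65,67): 2 bp
  [67,77): 10 bp
  [77,84): 7 bp
  [84,89): 5 bp
  [89,98): 9 bp
  [98,140): 42 bp
  [140,155): 15 bp
  [155,163): 8 bp
  [163,176): 13 bp

[2,3,4,5,6,7,8,8,9,10,13,14,15,15,15,42]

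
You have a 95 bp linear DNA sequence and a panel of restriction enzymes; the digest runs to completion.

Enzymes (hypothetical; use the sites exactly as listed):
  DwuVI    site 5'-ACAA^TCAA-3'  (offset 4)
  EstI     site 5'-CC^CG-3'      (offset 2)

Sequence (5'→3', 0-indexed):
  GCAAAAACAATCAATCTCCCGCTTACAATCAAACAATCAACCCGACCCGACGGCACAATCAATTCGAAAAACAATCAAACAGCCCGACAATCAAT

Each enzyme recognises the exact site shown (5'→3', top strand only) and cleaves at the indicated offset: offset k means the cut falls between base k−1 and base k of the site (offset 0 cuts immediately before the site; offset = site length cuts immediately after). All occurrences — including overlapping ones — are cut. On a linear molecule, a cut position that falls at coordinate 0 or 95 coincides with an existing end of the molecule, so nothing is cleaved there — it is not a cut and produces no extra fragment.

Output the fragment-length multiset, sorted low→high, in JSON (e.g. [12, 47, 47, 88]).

[5,5,6,6,8,9,9,10,10,11,16]

Scan for sites:
  DwuVI (ACAATCAA, off=4): starts [6, 24, 32, 54, 70, 86] → cuts [10, 28, 36, 58, 74, 90]
  EstI (CCCG, off=2): starts [17, 40, 45, 82] → cuts [19, 42, 47, 84]

Pooled cuts: [10, 19, 28, 36, 42, 47, 58, 74, 84, 90]

Fragment lengths:
  [0,10): 10 bp
  [10,19): 9 bp
  [19,28): 9 bp
  [28,36): 8 bp
  [36,42): 6 bp
  [42,47): 5 bp
  [47,58): 11 bp
  [58,74): 16 bp
  [74,84): 10 bp
  [84,90): 6 bp
  [90,95): 5 bp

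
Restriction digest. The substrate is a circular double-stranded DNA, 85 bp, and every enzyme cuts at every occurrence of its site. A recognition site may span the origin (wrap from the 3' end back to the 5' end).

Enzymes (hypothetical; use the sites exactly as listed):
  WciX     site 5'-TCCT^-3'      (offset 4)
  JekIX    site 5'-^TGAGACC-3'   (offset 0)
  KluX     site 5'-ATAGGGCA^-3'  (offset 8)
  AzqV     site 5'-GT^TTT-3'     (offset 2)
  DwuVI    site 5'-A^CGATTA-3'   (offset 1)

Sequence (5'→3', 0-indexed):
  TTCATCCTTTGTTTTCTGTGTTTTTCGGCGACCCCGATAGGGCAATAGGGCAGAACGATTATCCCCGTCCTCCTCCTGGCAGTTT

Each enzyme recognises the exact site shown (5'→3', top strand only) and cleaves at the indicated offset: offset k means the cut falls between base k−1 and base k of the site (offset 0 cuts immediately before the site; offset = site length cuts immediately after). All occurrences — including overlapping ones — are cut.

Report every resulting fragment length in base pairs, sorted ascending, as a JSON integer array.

Per-enzyme occurrences:
  WciX TCCT/4: at [4, 67, 70, 73] ⇒ [8, 71, 74, 77]
  JekIX (TGAGACC, off=0): no sites
  KluX ATAGGGCA/8: at [36, 44] ⇒ [44, 52]
  AzqV GTTTT/2: at [10, 19, 81] ⇒ [12, 21, 83]
  DwuVI ACGATTA/1: at [54] ⇒ [55]

Pooled cuts: [8, 12, 21, 44, 52, 55, 71, 74, 77, 83]

Fragments:
  8→12: 4 bp
  12→21: 9 bp
  21→44: 23 bp
  44→52: 8 bp
  52→55: 3 bp
  55→71: 16 bp
  71→74: 3 bp
  74→77: 3 bp
  77→83: 6 bp
  83→8 (wrap): 85-83+8 = 10 bp

[3,3,3,4,6,8,9,10,16,23]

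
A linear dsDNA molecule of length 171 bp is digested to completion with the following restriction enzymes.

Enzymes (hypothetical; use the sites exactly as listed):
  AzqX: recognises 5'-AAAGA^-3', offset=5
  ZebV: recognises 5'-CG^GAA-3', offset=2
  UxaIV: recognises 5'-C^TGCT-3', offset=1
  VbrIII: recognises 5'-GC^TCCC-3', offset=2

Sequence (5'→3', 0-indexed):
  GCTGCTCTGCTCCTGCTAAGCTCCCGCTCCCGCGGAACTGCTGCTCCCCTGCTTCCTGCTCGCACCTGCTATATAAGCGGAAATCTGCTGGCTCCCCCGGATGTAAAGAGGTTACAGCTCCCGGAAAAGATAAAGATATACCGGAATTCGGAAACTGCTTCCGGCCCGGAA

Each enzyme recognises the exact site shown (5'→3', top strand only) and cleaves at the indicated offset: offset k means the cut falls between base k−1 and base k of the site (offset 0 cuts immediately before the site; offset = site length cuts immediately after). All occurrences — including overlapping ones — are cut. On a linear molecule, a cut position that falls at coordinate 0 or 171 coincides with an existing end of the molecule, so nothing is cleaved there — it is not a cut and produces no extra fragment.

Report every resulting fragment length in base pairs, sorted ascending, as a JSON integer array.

Scan for sites:
  AzqX (AAAGA, off=5): starts [104, 125, 131] → cuts [109, 130, 136]
  ZebV (CGGAA, off=2): starts [32, 77, 121, 141, 148, 166] → cuts [34, 79, 123, 143, 150, 168]
  UxaIV (CTGCT, off=1): starts [1, 6, 12, 37, 40, 48, 55, 65, 84, 154] → cuts [2, 7, 13, 38, 41, 49, 56, 66, 85, 155]
  VbrIII (GCTCCC, off=2): starts [19, 25, 42, 90, 116] → cuts [21, 27, 44, 92, 118]

All cut coordinates (distinct, sorted): [2, 7, 13, 21, 27, 34, 38, 41, 44, 49, 56, 66, 79, 85, 92, 109, 118, 123, 130, 136, 143, 150, 155, 168]

Fragment lengths:
  [0,2): 2 bp
  [2,7): 5 bp
  [7,13): 6 bp
  [13,21): 8 bp
  [21,27): 6 bp
  [27,34): 7 bp
  [34,38): 4 bp
  [38,41): 3 bp
  [41,44): 3 bp
  [44,49): 5 bp
  [49,56): 7 bp
  [56,66): 10 bp
  [66,79): 13 bp
  [79,85): 6 bp
  [85,92): 7 bp
  [92,109): 17 bp
  [109,118): 9 bp
  [118,123): 5 bp
  [123,130): 7 bp
  [130,136): 6 bp
  [136,143): 7 bp
  [143,150): 7 bp
  [150,155): 5 bp
  [155,168): 13 bp
  [168,171): 3 bp

[2,3,3,3,4,5,5,5,5,6,6,6,6,7,7,7,7,7,7,8,9,10,13,13,17]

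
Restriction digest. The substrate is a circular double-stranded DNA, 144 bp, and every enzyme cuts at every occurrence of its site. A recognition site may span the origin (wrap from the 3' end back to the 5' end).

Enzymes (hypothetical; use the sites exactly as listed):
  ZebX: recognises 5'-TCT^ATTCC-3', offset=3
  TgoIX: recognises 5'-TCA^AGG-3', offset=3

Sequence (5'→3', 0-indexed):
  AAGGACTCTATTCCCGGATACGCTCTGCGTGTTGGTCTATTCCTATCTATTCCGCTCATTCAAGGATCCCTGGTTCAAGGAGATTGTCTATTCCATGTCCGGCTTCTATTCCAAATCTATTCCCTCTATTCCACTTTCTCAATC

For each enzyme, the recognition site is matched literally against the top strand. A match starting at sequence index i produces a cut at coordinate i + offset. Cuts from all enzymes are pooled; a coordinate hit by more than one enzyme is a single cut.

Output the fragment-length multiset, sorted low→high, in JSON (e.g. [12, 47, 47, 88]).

Scan for sites:
  ZebX TCTATTCC/3: at [6, 35, 45, 86, 104, 115, 124] ⇒ [9, 38, 48, 89, 107, 118, 127]
  TgoIX TCAAGG/3: at [59, 74, 142] ⇒ [1, 62, 77]

Pooled cuts: [1, 9, 38, 48, 62, 77, 89, 107, 118, 127]

Fragment lengths:
  1→9: 8 bp
  9→38: 29 bp
  38→48: 10 bp
  48→62: 14 bp
  62→77: 15 bp
  77→89: 12 bp
  89→107: 18 bp
  107→118: 11 bp
  118→127: 9 bp
  127→1 (wrap): 144-127+1 = 18 bp

[8,9,10,11,12,14,15,18,18,29]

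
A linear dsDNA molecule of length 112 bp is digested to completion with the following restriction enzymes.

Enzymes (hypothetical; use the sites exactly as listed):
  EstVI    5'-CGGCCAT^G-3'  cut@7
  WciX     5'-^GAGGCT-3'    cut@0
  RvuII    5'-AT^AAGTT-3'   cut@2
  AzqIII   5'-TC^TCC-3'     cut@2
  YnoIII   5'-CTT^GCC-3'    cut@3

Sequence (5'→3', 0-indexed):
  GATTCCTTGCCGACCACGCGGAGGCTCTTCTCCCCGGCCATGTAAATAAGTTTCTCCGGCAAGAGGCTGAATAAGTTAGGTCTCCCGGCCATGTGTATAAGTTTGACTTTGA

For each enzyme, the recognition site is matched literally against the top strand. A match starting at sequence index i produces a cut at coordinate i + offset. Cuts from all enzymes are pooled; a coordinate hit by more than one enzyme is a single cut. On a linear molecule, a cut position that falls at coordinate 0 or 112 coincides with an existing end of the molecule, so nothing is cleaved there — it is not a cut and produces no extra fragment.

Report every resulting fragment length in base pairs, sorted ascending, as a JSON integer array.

Site scan:
  EstVI CGGCCATG/7: at [34, 85] ⇒ [41, 92]
  WciX GAGGCT/0: at [20, 62] ⇒ [20, 62]
  RvuII ATAAGTT/2: at [45, 70, 96] ⇒ [47, 72, 98]
  AzqIII TCTCC/2: at [28, 52, 80] ⇒ [30, 54, 82]
  YnoIII CTTGCC/3: at [5] ⇒ [8]

Pooled cuts: [8, 20, 30, 41, 47, 54, 62, 72, 82, 92, 98]

Fragment lengths:
  [0,8): 8 bp
  [8,20): 12 bp
  [20,30): 10 bp
  [30,41): 11 bp
  [41,47): 6 bp
  [47,54): 7 bp
  [54,62): 8 bp
  [62,72): 10 bp
  [72,82): 10 bp
  [82,92): 10 bp
  [92,98): 6 bp
  [98,112): 14 bp

[6,6,7,8,8,10,10,10,10,11,12,14]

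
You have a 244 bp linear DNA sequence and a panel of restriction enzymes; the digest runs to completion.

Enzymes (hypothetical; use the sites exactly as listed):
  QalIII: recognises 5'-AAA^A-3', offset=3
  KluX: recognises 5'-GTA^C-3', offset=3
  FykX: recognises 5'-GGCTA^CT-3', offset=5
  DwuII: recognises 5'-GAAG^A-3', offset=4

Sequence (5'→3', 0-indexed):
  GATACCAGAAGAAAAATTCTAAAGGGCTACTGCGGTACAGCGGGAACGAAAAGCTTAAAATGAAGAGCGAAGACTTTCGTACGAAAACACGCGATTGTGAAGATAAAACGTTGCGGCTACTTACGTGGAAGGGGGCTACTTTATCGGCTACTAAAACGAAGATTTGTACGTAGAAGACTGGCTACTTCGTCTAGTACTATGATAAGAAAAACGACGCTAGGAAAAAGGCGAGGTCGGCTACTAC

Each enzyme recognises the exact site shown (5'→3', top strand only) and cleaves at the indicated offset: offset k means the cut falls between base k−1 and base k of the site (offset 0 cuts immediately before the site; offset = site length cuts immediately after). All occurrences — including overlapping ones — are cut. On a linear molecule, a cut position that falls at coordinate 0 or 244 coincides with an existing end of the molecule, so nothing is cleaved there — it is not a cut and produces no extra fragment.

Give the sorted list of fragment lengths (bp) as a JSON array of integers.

Per-enzyme occurrences:
  QalIII AAAA/3: at [11, 12, 48, 56, 83, 104, 152, 206, 207, 221, 222] ⇒ [14, 15, 51, 59, 86, 107, 155, 209, 210, 224, 225]
  KluX GTAC/3: at [34, 78, 165, 193] ⇒ [37, 81, 168, 196]
  FykX GGCTACT/5: at [24, 114, 133, 145, 179, 235] ⇒ [29, 119, 138, 150, 184, 240]
  DwuII GAAGA/4: at [7, 61, 68, 98, 157, 172] ⇒ [11, 65, 72, 102, 161, 176]

All cut coordinates (distinct, sorted): [11, 14, 15, 29, 37, 51, 59, 65, 72, 81, 86, 102, 107, 119, 138, 150, 155, 161, 168, 176, 184, 196, 209, 210, 224, 225, 240]

Fragments:
  [0,11): 11 bp
  [11,14): 3 bp
  [14,15): 1 bp
  [15,29): 14 bp
  [29,37): 8 bp
  [37,51): 14 bp
  [51,59): 8 bp
  [59,65): 6 bp
  [65,72): 7 bp
  [72,81): 9 bp
  [81,86): 5 bp
  [86,102): 16 bp
  [102,107): 5 bp
  [107,119): 12 bp
  [119,138): 19 bp
  [138,150): 12 bp
  [150,155): 5 bp
  [155,161): 6 bp
  [161,168): 7 bp
  [168,176): 8 bp
  [176,184): 8 bp
  [184,196): 12 bp
  [196,209): 13 bp
  [209,210): 1 bp
  [210,224): 14 bp
  [224,225): 1 bp
  [225,240): 15 bp
  [240,244): 4 bp

[1,1,1,3,4,5,5,5,6,6,7,7,8,8,8,8,9,11,12,12,12,13,14,14,14,15,16,19]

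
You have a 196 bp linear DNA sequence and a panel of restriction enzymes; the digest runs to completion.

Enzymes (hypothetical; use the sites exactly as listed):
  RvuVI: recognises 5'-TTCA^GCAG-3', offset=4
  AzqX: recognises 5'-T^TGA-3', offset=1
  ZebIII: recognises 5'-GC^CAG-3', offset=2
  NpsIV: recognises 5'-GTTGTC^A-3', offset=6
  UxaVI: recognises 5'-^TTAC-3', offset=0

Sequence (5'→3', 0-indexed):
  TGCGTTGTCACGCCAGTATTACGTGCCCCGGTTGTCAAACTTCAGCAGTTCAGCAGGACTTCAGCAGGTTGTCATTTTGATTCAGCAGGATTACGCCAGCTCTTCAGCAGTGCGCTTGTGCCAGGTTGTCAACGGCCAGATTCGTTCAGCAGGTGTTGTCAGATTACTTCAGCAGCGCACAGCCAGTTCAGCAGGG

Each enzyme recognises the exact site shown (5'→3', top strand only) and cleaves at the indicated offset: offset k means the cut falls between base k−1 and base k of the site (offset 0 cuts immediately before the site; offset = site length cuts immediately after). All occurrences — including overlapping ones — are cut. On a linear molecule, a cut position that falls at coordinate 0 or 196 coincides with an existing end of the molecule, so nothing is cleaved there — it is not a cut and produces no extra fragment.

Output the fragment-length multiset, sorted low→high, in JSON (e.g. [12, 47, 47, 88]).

[3,4,4,5,6,6,6,6,7,7,8,8,8,9,9,10,10,11,12,12,12,15,18]

Site scan:
  RvuVI (TTCAGCAG, off=4): starts [40, 48, 59, 80, 102, 144, 167, 186] → cuts [44, 52, 63, 84, 106, 148, 171, 190]
  AzqX (TTGA, off=1): starts [76] → cuts [77]
  ZebIII (GCCAG, off=2): starts [11, 94, 119, 134, 181] → cuts [13, 96, 121, 136, 183]
  NpsIV (GTTGTCA, off=6): starts [3, 30, 67, 124, 154] → cuts [9, 36, 73, 130, 160]
  UxaVI (TTAC, off=0): starts [18, 90, 163] → cuts [18, 90, 163]

All cut coordinates (distinct, sorted): [9, 13, 18, 36, 44, 52, 63, 73, 77, 84, 90, 96, 106, 121, 130, 136, 148, 160, 163, 171, 183, 190]

Fragment lengths:
  [0,9): 9 bp
  [9,13): 4 bp
  [13,18): 5 bp
  [18,36): 18 bp
  [36,44): 8 bp
  [44,52): 8 bp
  [52,63): 11 bp
  [63,73): 10 bp
  [73,77): 4 bp
  [77,84): 7 bp
  [84,90): 6 bp
  [90,96): 6 bp
  [96,106): 10 bp
  [106,121): 15 bp
  [121,130): 9 bp
  [130,136): 6 bp
  [136,148): 12 bp
  [148,160): 12 bp
  [160,163): 3 bp
  [163,171): 8 bp
  [171,183): 12 bp
  [183,190): 7 bp
  [190,196): 6 bp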